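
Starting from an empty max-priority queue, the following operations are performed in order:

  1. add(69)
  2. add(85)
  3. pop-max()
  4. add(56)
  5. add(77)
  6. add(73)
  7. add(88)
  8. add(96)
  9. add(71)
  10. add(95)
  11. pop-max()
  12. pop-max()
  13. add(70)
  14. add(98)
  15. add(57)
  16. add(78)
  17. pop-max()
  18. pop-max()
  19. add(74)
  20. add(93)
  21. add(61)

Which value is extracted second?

96

insert 69 → {69}
insert 85 → {85, 69}
pop-max → 85; now {69}
insert 56 → {69, 56}
insert 77 → {77, 69, 56}
insert 73 → {77, 73, 69, 56}
insert 88 → {88, 77, 73, 69, 56}
insert 96 → {96, 88, 77, 73, 69, 56}
insert 71 → {96, 88, 77, 73, 71, 69, 56}
insert 95 → {96, 95, 88, 77, 73, 71, 69, 56}
pop-max → 96; now {95, 88, 77, 73, 71, 69, 56}
pop-max → 95; now {88, 77, 73, 71, 69, 56}
insert 70 → {88, 77, 73, 71, 70, 69, 56}
insert 98 → {98, 88, 77, 73, 71, 70, 69, 56}
insert 57 → {98, 88, 77, 73, 71, 70, 69, 57, 56}
insert 78 → {98, 88, 78, 77, 73, 71, 70, 69, 57, 56}
pop-max → 98; now {88, 78, 77, 73, 71, 70, 69, 57, 56}
pop-max → 88; now {78, 77, 73, 71, 70, 69, 57, 56}
insert 74 → {78, 77, 74, 73, 71, 70, 69, 57, 56}
insert 93 → {93, 78, 77, 74, 73, 71, 70, 69, 57, 56}
insert 61 → {93, 78, 77, 74, 73, 71, 70, 69, 61, 57, 56}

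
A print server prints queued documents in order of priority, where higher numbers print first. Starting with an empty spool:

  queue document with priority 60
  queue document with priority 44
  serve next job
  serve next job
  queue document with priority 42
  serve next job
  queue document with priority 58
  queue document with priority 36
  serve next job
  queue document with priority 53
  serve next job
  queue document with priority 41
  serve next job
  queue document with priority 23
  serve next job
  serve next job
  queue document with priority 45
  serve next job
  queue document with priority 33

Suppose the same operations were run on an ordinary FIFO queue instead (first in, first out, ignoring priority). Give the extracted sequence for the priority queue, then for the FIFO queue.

insert 60 → {60}
insert 44 → {60, 44}
serve next job → 60; now {44}
serve next job → 44; now {}
insert 42 → {42}
serve next job → 42; now {}
insert 58 → {58}
insert 36 → {58, 36}
serve next job → 58; now {36}
insert 53 → {53, 36}
serve next job → 53; now {36}
insert 41 → {41, 36}
serve next job → 41; now {36}
insert 23 → {36, 23}
serve next job → 36; now {23}
serve next job → 23; now {}
insert 45 → {45}
serve next job → 45; now {}
insert 33 → {33}

priority queue: 60, 44, 42, 58, 53, 41, 36, 23, 45; FIFO queue: [60, 44, 42, 58, 36, 53, 41, 23, 45]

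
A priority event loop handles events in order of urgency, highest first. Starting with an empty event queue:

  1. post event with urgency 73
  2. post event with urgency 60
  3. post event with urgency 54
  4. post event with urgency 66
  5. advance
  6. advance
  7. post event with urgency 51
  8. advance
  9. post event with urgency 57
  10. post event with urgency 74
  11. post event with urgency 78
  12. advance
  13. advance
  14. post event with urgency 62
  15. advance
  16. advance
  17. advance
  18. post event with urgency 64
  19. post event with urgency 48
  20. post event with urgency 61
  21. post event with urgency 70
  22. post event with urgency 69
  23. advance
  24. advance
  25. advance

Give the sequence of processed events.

insert 73 → {73}
insert 60 → {73, 60}
insert 54 → {73, 60, 54}
insert 66 → {73, 66, 60, 54}
advance → 73; now {66, 60, 54}
advance → 66; now {60, 54}
insert 51 → {60, 54, 51}
advance → 60; now {54, 51}
insert 57 → {57, 54, 51}
insert 74 → {74, 57, 54, 51}
insert 78 → {78, 74, 57, 54, 51}
advance → 78; now {74, 57, 54, 51}
advance → 74; now {57, 54, 51}
insert 62 → {62, 57, 54, 51}
advance → 62; now {57, 54, 51}
advance → 57; now {54, 51}
advance → 54; now {51}
insert 64 → {64, 51}
insert 48 → {64, 51, 48}
insert 61 → {64, 61, 51, 48}
insert 70 → {70, 64, 61, 51, 48}
insert 69 → {70, 69, 64, 61, 51, 48}
advance → 70; now {69, 64, 61, 51, 48}
advance → 69; now {64, 61, 51, 48}
advance → 64; now {61, 51, 48}

[73, 66, 60, 78, 74, 62, 57, 54, 70, 69, 64]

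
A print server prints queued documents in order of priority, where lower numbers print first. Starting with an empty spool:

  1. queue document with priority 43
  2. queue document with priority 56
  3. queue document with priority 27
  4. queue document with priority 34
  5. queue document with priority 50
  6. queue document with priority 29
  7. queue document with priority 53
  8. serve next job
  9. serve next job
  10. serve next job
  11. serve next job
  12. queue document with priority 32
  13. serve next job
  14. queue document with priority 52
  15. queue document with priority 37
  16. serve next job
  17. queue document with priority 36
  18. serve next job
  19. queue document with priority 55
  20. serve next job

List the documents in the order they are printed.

insert 43 → {43}
insert 56 → {43, 56}
insert 27 → {27, 43, 56}
insert 34 → {27, 34, 43, 56}
insert 50 → {27, 34, 43, 50, 56}
insert 29 → {27, 29, 34, 43, 50, 56}
insert 53 → {27, 29, 34, 43, 50, 53, 56}
serve next job → 27; now {29, 34, 43, 50, 53, 56}
serve next job → 29; now {34, 43, 50, 53, 56}
serve next job → 34; now {43, 50, 53, 56}
serve next job → 43; now {50, 53, 56}
insert 32 → {32, 50, 53, 56}
serve next job → 32; now {50, 53, 56}
insert 52 → {50, 52, 53, 56}
insert 37 → {37, 50, 52, 53, 56}
serve next job → 37; now {50, 52, 53, 56}
insert 36 → {36, 50, 52, 53, 56}
serve next job → 36; now {50, 52, 53, 56}
insert 55 → {50, 52, 53, 55, 56}
serve next job → 50; now {52, 53, 55, 56}

27 → 29 → 34 → 43 → 32 → 37 → 36 → 50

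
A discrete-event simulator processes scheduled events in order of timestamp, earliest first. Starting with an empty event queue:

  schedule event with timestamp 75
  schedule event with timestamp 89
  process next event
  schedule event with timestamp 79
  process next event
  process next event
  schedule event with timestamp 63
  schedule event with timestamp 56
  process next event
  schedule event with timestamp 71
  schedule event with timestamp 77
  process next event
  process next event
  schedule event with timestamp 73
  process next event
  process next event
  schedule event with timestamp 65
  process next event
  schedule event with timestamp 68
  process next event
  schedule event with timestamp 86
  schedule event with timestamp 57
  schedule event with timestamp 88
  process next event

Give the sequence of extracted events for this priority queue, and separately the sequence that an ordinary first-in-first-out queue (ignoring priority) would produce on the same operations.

priority queue: 75, 79, 89, 56, 63, 71, 73, 77, 65, 68, 57; FIFO queue: [75, 89, 79, 63, 56, 71, 77, 73, 65, 68, 86]

insert 75 → {75}
insert 89 → {75, 89}
process next event → 75; now {89}
insert 79 → {79, 89}
process next event → 79; now {89}
process next event → 89; now {}
insert 63 → {63}
insert 56 → {56, 63}
process next event → 56; now {63}
insert 71 → {63, 71}
insert 77 → {63, 71, 77}
process next event → 63; now {71, 77}
process next event → 71; now {77}
insert 73 → {73, 77}
process next event → 73; now {77}
process next event → 77; now {}
insert 65 → {65}
process next event → 65; now {}
insert 68 → {68}
process next event → 68; now {}
insert 86 → {86}
insert 57 → {57, 86}
insert 88 → {57, 86, 88}
process next event → 57; now {86, 88}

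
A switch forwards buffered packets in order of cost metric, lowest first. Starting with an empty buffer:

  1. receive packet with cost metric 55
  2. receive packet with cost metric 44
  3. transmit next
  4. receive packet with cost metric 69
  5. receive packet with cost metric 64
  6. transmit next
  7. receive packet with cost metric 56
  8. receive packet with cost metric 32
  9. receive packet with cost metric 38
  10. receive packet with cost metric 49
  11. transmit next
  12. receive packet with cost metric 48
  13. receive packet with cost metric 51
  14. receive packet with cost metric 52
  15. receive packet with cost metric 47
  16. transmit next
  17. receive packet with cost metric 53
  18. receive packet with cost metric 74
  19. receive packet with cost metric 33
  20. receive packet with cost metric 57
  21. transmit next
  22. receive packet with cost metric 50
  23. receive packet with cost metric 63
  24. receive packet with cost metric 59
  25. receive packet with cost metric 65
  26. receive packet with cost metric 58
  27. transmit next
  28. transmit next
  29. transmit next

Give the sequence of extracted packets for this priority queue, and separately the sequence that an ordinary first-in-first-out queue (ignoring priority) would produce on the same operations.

priority queue: [44, 55, 32, 38, 33, 47, 48, 49]; FIFO queue: 55, 44, 69, 64, 56, 32, 38, 49

insert 55 → {55}
insert 44 → {44, 55}
transmit next → 44; now {55}
insert 69 → {55, 69}
insert 64 → {55, 64, 69}
transmit next → 55; now {64, 69}
insert 56 → {56, 64, 69}
insert 32 → {32, 56, 64, 69}
insert 38 → {32, 38, 56, 64, 69}
insert 49 → {32, 38, 49, 56, 64, 69}
transmit next → 32; now {38, 49, 56, 64, 69}
insert 48 → {38, 48, 49, 56, 64, 69}
insert 51 → {38, 48, 49, 51, 56, 64, 69}
insert 52 → {38, 48, 49, 51, 52, 56, 64, 69}
insert 47 → {38, 47, 48, 49, 51, 52, 56, 64, 69}
transmit next → 38; now {47, 48, 49, 51, 52, 56, 64, 69}
insert 53 → {47, 48, 49, 51, 52, 53, 56, 64, 69}
insert 74 → {47, 48, 49, 51, 52, 53, 56, 64, 69, 74}
insert 33 → {33, 47, 48, 49, 51, 52, 53, 56, 64, 69, 74}
insert 57 → {33, 47, 48, 49, 51, 52, 53, 56, 57, 64, 69, 74}
transmit next → 33; now {47, 48, 49, 51, 52, 53, 56, 57, 64, 69, 74}
insert 50 → {47, 48, 49, 50, 51, 52, 53, 56, 57, 64, 69, 74}
insert 63 → {47, 48, 49, 50, 51, 52, 53, 56, 57, 63, 64, 69, 74}
insert 59 → {47, 48, 49, 50, 51, 52, 53, 56, 57, 59, 63, 64, 69, 74}
insert 65 → {47, 48, 49, 50, 51, 52, 53, 56, 57, 59, 63, 64, 65, 69, 74}
insert 58 → {47, 48, 49, 50, 51, 52, 53, 56, 57, 58, 59, 63, 64, 65, 69, 74}
transmit next → 47; now {48, 49, 50, 51, 52, 53, 56, 57, 58, 59, 63, 64, 65, 69, 74}
transmit next → 48; now {49, 50, 51, 52, 53, 56, 57, 58, 59, 63, 64, 65, 69, 74}
transmit next → 49; now {50, 51, 52, 53, 56, 57, 58, 59, 63, 64, 65, 69, 74}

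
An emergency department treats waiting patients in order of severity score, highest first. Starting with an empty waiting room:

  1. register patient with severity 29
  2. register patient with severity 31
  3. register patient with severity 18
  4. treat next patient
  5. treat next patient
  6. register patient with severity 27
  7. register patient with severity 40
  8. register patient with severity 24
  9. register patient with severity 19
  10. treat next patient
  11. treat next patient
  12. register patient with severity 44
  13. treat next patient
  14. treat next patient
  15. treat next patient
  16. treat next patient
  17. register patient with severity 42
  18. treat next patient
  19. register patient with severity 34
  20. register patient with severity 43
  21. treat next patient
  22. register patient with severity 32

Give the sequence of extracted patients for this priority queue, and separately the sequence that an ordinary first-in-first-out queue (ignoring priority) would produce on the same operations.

priority queue: 31, 29, 40, 27, 44, 24, 19, 18, 42, 43; FIFO queue: [29, 31, 18, 27, 40, 24, 19, 44, 42, 34]

insert 29 → {29}
insert 31 → {31, 29}
insert 18 → {31, 29, 18}
treat next patient → 31; now {29, 18}
treat next patient → 29; now {18}
insert 27 → {27, 18}
insert 40 → {40, 27, 18}
insert 24 → {40, 27, 24, 18}
insert 19 → {40, 27, 24, 19, 18}
treat next patient → 40; now {27, 24, 19, 18}
treat next patient → 27; now {24, 19, 18}
insert 44 → {44, 24, 19, 18}
treat next patient → 44; now {24, 19, 18}
treat next patient → 24; now {19, 18}
treat next patient → 19; now {18}
treat next patient → 18; now {}
insert 42 → {42}
treat next patient → 42; now {}
insert 34 → {34}
insert 43 → {43, 34}
treat next patient → 43; now {34}
insert 32 → {34, 32}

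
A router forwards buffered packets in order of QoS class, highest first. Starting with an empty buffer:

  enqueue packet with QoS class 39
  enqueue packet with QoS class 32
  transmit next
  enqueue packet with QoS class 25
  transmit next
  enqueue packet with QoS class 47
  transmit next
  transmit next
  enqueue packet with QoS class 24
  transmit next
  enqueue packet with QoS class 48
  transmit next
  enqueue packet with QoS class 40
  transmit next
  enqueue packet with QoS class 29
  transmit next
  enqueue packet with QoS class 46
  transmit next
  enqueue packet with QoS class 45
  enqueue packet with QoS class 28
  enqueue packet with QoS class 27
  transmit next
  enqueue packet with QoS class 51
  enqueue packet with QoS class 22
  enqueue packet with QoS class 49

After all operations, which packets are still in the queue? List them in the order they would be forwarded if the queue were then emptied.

insert 39 → {39}
insert 32 → {39, 32}
transmit next → 39; now {32}
insert 25 → {32, 25}
transmit next → 32; now {25}
insert 47 → {47, 25}
transmit next → 47; now {25}
transmit next → 25; now {}
insert 24 → {24}
transmit next → 24; now {}
insert 48 → {48}
transmit next → 48; now {}
insert 40 → {40}
transmit next → 40; now {}
insert 29 → {29}
transmit next → 29; now {}
insert 46 → {46}
transmit next → 46; now {}
insert 45 → {45}
insert 28 → {45, 28}
insert 27 → {45, 28, 27}
transmit next → 45; now {28, 27}
insert 51 → {51, 28, 27}
insert 22 → {51, 28, 27, 22}
insert 49 → {51, 49, 28, 27, 22}

51 → 49 → 28 → 27 → 22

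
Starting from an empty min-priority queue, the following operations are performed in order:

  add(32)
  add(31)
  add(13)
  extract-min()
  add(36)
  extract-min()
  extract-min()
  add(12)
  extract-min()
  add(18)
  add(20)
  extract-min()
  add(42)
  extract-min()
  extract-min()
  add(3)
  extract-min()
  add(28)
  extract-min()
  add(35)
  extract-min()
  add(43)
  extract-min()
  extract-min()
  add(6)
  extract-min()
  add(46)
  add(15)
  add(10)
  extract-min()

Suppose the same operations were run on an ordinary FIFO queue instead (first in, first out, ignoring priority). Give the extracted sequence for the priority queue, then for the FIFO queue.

priority queue: 13, 31, 32, 12, 18, 20, 36, 3, 28, 35, 42, 43, 6, 10; FIFO queue: [32, 31, 13, 36, 12, 18, 20, 42, 3, 28, 35, 43, 6, 46]

insert 32 → {32}
insert 31 → {31, 32}
insert 13 → {13, 31, 32}
extract-min → 13; now {31, 32}
insert 36 → {31, 32, 36}
extract-min → 31; now {32, 36}
extract-min → 32; now {36}
insert 12 → {12, 36}
extract-min → 12; now {36}
insert 18 → {18, 36}
insert 20 → {18, 20, 36}
extract-min → 18; now {20, 36}
insert 42 → {20, 36, 42}
extract-min → 20; now {36, 42}
extract-min → 36; now {42}
insert 3 → {3, 42}
extract-min → 3; now {42}
insert 28 → {28, 42}
extract-min → 28; now {42}
insert 35 → {35, 42}
extract-min → 35; now {42}
insert 43 → {42, 43}
extract-min → 42; now {43}
extract-min → 43; now {}
insert 6 → {6}
extract-min → 6; now {}
insert 46 → {46}
insert 15 → {15, 46}
insert 10 → {10, 15, 46}
extract-min → 10; now {15, 46}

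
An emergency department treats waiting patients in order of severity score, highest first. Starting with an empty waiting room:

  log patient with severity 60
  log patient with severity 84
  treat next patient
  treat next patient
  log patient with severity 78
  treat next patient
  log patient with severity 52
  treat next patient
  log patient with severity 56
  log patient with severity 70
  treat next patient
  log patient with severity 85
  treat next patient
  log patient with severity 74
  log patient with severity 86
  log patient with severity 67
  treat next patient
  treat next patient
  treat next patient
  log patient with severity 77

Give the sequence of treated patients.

[84, 60, 78, 52, 70, 85, 86, 74, 67]

insert 60 → {60}
insert 84 → {84, 60}
treat next patient → 84; now {60}
treat next patient → 60; now {}
insert 78 → {78}
treat next patient → 78; now {}
insert 52 → {52}
treat next patient → 52; now {}
insert 56 → {56}
insert 70 → {70, 56}
treat next patient → 70; now {56}
insert 85 → {85, 56}
treat next patient → 85; now {56}
insert 74 → {74, 56}
insert 86 → {86, 74, 56}
insert 67 → {86, 74, 67, 56}
treat next patient → 86; now {74, 67, 56}
treat next patient → 74; now {67, 56}
treat next patient → 67; now {56}
insert 77 → {77, 56}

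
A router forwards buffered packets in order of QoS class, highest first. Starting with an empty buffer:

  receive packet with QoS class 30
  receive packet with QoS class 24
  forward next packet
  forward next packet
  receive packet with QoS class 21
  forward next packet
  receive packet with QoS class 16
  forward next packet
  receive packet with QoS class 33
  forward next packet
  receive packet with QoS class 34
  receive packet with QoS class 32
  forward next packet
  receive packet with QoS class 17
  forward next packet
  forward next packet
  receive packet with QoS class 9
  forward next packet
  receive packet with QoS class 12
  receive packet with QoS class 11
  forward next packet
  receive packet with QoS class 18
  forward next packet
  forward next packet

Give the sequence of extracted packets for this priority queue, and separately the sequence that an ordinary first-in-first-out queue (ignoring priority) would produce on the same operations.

priority queue: 30 → 24 → 21 → 16 → 33 → 34 → 32 → 17 → 9 → 12 → 18 → 11; FIFO queue: 30, 24, 21, 16, 33, 34, 32, 17, 9, 12, 11, 18

insert 30 → {30}
insert 24 → {30, 24}
forward next packet → 30; now {24}
forward next packet → 24; now {}
insert 21 → {21}
forward next packet → 21; now {}
insert 16 → {16}
forward next packet → 16; now {}
insert 33 → {33}
forward next packet → 33; now {}
insert 34 → {34}
insert 32 → {34, 32}
forward next packet → 34; now {32}
insert 17 → {32, 17}
forward next packet → 32; now {17}
forward next packet → 17; now {}
insert 9 → {9}
forward next packet → 9; now {}
insert 12 → {12}
insert 11 → {12, 11}
forward next packet → 12; now {11}
insert 18 → {18, 11}
forward next packet → 18; now {11}
forward next packet → 11; now {}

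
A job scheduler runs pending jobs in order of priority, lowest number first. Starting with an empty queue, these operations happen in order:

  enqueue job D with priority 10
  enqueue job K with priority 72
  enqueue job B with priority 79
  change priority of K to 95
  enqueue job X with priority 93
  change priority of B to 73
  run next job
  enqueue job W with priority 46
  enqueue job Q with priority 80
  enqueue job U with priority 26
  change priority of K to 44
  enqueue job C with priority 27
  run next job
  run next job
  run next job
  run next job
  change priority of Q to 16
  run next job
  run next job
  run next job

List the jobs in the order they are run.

D → U → C → K → W → Q → B → X

add D (priority 10) → {D:10}
add K (priority 72) → {D:10, K:72}
add B (priority 79) → {D:10, K:72, B:79}
update K to priority 95 → {D:10, B:79, K:95}
add X (priority 93) → {D:10, B:79, X:93, K:95}
update B to priority 73 → {D:10, B:73, X:93, K:95}
run next job → D; now {B:73, X:93, K:95}
add W (priority 46) → {W:46, B:73, X:93, K:95}
add Q (priority 80) → {W:46, B:73, Q:80, X:93, K:95}
add U (priority 26) → {U:26, W:46, B:73, Q:80, X:93, K:95}
update K to priority 44 → {U:26, K:44, W:46, B:73, Q:80, X:93}
add C (priority 27) → {U:26, C:27, K:44, W:46, B:73, Q:80, X:93}
run next job → U; now {C:27, K:44, W:46, B:73, Q:80, X:93}
run next job → C; now {K:44, W:46, B:73, Q:80, X:93}
run next job → K; now {W:46, B:73, Q:80, X:93}
run next job → W; now {B:73, Q:80, X:93}
update Q to priority 16 → {Q:16, B:73, X:93}
run next job → Q; now {B:73, X:93}
run next job → B; now {X:93}
run next job → X; now {}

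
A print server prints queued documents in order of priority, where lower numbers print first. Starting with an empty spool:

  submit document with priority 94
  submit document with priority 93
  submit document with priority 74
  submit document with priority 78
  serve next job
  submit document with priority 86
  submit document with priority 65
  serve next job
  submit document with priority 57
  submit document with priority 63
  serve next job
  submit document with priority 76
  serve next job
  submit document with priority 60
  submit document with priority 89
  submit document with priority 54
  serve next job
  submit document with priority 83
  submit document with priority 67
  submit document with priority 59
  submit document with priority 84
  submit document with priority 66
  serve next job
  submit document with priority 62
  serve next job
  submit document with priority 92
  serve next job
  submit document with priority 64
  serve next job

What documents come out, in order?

[74, 65, 57, 63, 54, 59, 60, 62, 64]

insert 94 → {94}
insert 93 → {93, 94}
insert 74 → {74, 93, 94}
insert 78 → {74, 78, 93, 94}
serve next job → 74; now {78, 93, 94}
insert 86 → {78, 86, 93, 94}
insert 65 → {65, 78, 86, 93, 94}
serve next job → 65; now {78, 86, 93, 94}
insert 57 → {57, 78, 86, 93, 94}
insert 63 → {57, 63, 78, 86, 93, 94}
serve next job → 57; now {63, 78, 86, 93, 94}
insert 76 → {63, 76, 78, 86, 93, 94}
serve next job → 63; now {76, 78, 86, 93, 94}
insert 60 → {60, 76, 78, 86, 93, 94}
insert 89 → {60, 76, 78, 86, 89, 93, 94}
insert 54 → {54, 60, 76, 78, 86, 89, 93, 94}
serve next job → 54; now {60, 76, 78, 86, 89, 93, 94}
insert 83 → {60, 76, 78, 83, 86, 89, 93, 94}
insert 67 → {60, 67, 76, 78, 83, 86, 89, 93, 94}
insert 59 → {59, 60, 67, 76, 78, 83, 86, 89, 93, 94}
insert 84 → {59, 60, 67, 76, 78, 83, 84, 86, 89, 93, 94}
insert 66 → {59, 60, 66, 67, 76, 78, 83, 84, 86, 89, 93, 94}
serve next job → 59; now {60, 66, 67, 76, 78, 83, 84, 86, 89, 93, 94}
insert 62 → {60, 62, 66, 67, 76, 78, 83, 84, 86, 89, 93, 94}
serve next job → 60; now {62, 66, 67, 76, 78, 83, 84, 86, 89, 93, 94}
insert 92 → {62, 66, 67, 76, 78, 83, 84, 86, 89, 92, 93, 94}
serve next job → 62; now {66, 67, 76, 78, 83, 84, 86, 89, 92, 93, 94}
insert 64 → {64, 66, 67, 76, 78, 83, 84, 86, 89, 92, 93, 94}
serve next job → 64; now {66, 67, 76, 78, 83, 84, 86, 89, 92, 93, 94}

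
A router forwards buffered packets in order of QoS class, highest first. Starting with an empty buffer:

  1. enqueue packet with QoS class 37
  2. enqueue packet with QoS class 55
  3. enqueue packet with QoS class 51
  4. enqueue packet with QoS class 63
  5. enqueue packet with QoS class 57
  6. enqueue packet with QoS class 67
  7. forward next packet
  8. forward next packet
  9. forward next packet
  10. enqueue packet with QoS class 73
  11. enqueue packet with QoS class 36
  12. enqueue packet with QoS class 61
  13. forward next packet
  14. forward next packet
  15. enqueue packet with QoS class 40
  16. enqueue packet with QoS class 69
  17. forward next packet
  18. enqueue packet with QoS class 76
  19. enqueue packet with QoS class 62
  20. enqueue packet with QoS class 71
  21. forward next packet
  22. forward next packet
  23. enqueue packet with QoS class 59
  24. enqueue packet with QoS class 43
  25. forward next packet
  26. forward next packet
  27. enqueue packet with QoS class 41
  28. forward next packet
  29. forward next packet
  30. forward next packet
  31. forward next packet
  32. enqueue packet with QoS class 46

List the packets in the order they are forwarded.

insert 37 → {37}
insert 55 → {55, 37}
insert 51 → {55, 51, 37}
insert 63 → {63, 55, 51, 37}
insert 57 → {63, 57, 55, 51, 37}
insert 67 → {67, 63, 57, 55, 51, 37}
forward next packet → 67; now {63, 57, 55, 51, 37}
forward next packet → 63; now {57, 55, 51, 37}
forward next packet → 57; now {55, 51, 37}
insert 73 → {73, 55, 51, 37}
insert 36 → {73, 55, 51, 37, 36}
insert 61 → {73, 61, 55, 51, 37, 36}
forward next packet → 73; now {61, 55, 51, 37, 36}
forward next packet → 61; now {55, 51, 37, 36}
insert 40 → {55, 51, 40, 37, 36}
insert 69 → {69, 55, 51, 40, 37, 36}
forward next packet → 69; now {55, 51, 40, 37, 36}
insert 76 → {76, 55, 51, 40, 37, 36}
insert 62 → {76, 62, 55, 51, 40, 37, 36}
insert 71 → {76, 71, 62, 55, 51, 40, 37, 36}
forward next packet → 76; now {71, 62, 55, 51, 40, 37, 36}
forward next packet → 71; now {62, 55, 51, 40, 37, 36}
insert 59 → {62, 59, 55, 51, 40, 37, 36}
insert 43 → {62, 59, 55, 51, 43, 40, 37, 36}
forward next packet → 62; now {59, 55, 51, 43, 40, 37, 36}
forward next packet → 59; now {55, 51, 43, 40, 37, 36}
insert 41 → {55, 51, 43, 41, 40, 37, 36}
forward next packet → 55; now {51, 43, 41, 40, 37, 36}
forward next packet → 51; now {43, 41, 40, 37, 36}
forward next packet → 43; now {41, 40, 37, 36}
forward next packet → 41; now {40, 37, 36}
insert 46 → {46, 40, 37, 36}

67, 63, 57, 73, 61, 69, 76, 71, 62, 59, 55, 51, 43, 41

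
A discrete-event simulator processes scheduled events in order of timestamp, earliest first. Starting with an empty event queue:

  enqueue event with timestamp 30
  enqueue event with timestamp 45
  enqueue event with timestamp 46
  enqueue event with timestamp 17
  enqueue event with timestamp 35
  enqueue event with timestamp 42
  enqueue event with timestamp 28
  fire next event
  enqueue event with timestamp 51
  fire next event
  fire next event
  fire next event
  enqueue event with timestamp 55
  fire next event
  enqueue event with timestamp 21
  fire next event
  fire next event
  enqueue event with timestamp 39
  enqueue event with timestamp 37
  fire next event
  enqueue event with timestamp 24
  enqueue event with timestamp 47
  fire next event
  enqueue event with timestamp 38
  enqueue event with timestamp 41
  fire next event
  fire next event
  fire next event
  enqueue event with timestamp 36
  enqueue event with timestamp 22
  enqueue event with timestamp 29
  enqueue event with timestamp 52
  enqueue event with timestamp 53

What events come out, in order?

[17, 28, 30, 35, 42, 21, 45, 37, 24, 38, 39, 41]

insert 30 → {30}
insert 45 → {30, 45}
insert 46 → {30, 45, 46}
insert 17 → {17, 30, 45, 46}
insert 35 → {17, 30, 35, 45, 46}
insert 42 → {17, 30, 35, 42, 45, 46}
insert 28 → {17, 28, 30, 35, 42, 45, 46}
fire next event → 17; now {28, 30, 35, 42, 45, 46}
insert 51 → {28, 30, 35, 42, 45, 46, 51}
fire next event → 28; now {30, 35, 42, 45, 46, 51}
fire next event → 30; now {35, 42, 45, 46, 51}
fire next event → 35; now {42, 45, 46, 51}
insert 55 → {42, 45, 46, 51, 55}
fire next event → 42; now {45, 46, 51, 55}
insert 21 → {21, 45, 46, 51, 55}
fire next event → 21; now {45, 46, 51, 55}
fire next event → 45; now {46, 51, 55}
insert 39 → {39, 46, 51, 55}
insert 37 → {37, 39, 46, 51, 55}
fire next event → 37; now {39, 46, 51, 55}
insert 24 → {24, 39, 46, 51, 55}
insert 47 → {24, 39, 46, 47, 51, 55}
fire next event → 24; now {39, 46, 47, 51, 55}
insert 38 → {38, 39, 46, 47, 51, 55}
insert 41 → {38, 39, 41, 46, 47, 51, 55}
fire next event → 38; now {39, 41, 46, 47, 51, 55}
fire next event → 39; now {41, 46, 47, 51, 55}
fire next event → 41; now {46, 47, 51, 55}
insert 36 → {36, 46, 47, 51, 55}
insert 22 → {22, 36, 46, 47, 51, 55}
insert 29 → {22, 29, 36, 46, 47, 51, 55}
insert 52 → {22, 29, 36, 46, 47, 51, 52, 55}
insert 53 → {22, 29, 36, 46, 47, 51, 52, 53, 55}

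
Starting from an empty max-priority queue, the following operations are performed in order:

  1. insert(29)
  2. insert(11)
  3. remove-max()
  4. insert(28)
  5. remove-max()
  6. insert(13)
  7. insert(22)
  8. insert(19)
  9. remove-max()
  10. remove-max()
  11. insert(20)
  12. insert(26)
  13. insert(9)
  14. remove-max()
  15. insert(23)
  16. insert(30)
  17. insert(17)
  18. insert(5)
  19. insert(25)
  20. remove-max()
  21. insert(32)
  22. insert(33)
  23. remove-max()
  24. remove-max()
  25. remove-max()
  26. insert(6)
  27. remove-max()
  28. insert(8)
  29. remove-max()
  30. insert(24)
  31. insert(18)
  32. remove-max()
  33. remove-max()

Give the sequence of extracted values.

29, 28, 22, 19, 26, 30, 33, 32, 25, 23, 20, 24, 18

insert 29 → {29}
insert 11 → {29, 11}
remove-max → 29; now {11}
insert 28 → {28, 11}
remove-max → 28; now {11}
insert 13 → {13, 11}
insert 22 → {22, 13, 11}
insert 19 → {22, 19, 13, 11}
remove-max → 22; now {19, 13, 11}
remove-max → 19; now {13, 11}
insert 20 → {20, 13, 11}
insert 26 → {26, 20, 13, 11}
insert 9 → {26, 20, 13, 11, 9}
remove-max → 26; now {20, 13, 11, 9}
insert 23 → {23, 20, 13, 11, 9}
insert 30 → {30, 23, 20, 13, 11, 9}
insert 17 → {30, 23, 20, 17, 13, 11, 9}
insert 5 → {30, 23, 20, 17, 13, 11, 9, 5}
insert 25 → {30, 25, 23, 20, 17, 13, 11, 9, 5}
remove-max → 30; now {25, 23, 20, 17, 13, 11, 9, 5}
insert 32 → {32, 25, 23, 20, 17, 13, 11, 9, 5}
insert 33 → {33, 32, 25, 23, 20, 17, 13, 11, 9, 5}
remove-max → 33; now {32, 25, 23, 20, 17, 13, 11, 9, 5}
remove-max → 32; now {25, 23, 20, 17, 13, 11, 9, 5}
remove-max → 25; now {23, 20, 17, 13, 11, 9, 5}
insert 6 → {23, 20, 17, 13, 11, 9, 6, 5}
remove-max → 23; now {20, 17, 13, 11, 9, 6, 5}
insert 8 → {20, 17, 13, 11, 9, 8, 6, 5}
remove-max → 20; now {17, 13, 11, 9, 8, 6, 5}
insert 24 → {24, 17, 13, 11, 9, 8, 6, 5}
insert 18 → {24, 18, 17, 13, 11, 9, 8, 6, 5}
remove-max → 24; now {18, 17, 13, 11, 9, 8, 6, 5}
remove-max → 18; now {17, 13, 11, 9, 8, 6, 5}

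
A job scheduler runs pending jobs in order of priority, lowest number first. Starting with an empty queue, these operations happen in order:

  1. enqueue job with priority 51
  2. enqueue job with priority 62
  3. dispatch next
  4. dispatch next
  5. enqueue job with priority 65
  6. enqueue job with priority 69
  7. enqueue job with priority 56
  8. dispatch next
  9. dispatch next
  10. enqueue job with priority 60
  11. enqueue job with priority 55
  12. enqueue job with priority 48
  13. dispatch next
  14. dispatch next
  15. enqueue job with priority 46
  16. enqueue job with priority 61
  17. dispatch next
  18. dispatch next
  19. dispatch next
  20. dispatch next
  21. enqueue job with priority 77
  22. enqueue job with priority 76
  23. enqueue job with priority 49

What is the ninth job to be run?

insert 51 → {51}
insert 62 → {51, 62}
dispatch next → 51; now {62}
dispatch next → 62; now {}
insert 65 → {65}
insert 69 → {65, 69}
insert 56 → {56, 65, 69}
dispatch next → 56; now {65, 69}
dispatch next → 65; now {69}
insert 60 → {60, 69}
insert 55 → {55, 60, 69}
insert 48 → {48, 55, 60, 69}
dispatch next → 48; now {55, 60, 69}
dispatch next → 55; now {60, 69}
insert 46 → {46, 60, 69}
insert 61 → {46, 60, 61, 69}
dispatch next → 46; now {60, 61, 69}
dispatch next → 60; now {61, 69}
dispatch next → 61; now {69}
dispatch next → 69; now {}
insert 77 → {77}
insert 76 → {76, 77}
insert 49 → {49, 76, 77}

61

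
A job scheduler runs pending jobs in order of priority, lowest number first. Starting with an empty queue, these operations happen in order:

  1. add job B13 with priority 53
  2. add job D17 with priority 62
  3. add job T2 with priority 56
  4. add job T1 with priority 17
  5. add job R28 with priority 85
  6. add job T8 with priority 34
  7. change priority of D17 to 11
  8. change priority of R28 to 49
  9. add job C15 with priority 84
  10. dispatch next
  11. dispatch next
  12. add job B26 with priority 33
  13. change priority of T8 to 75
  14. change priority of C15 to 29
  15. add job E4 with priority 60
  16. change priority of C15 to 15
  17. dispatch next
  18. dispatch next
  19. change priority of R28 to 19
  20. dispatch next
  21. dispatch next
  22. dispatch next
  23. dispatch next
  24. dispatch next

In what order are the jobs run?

add B13 (priority 53) → {B13:53}
add D17 (priority 62) → {B13:53, D17:62}
add T2 (priority 56) → {B13:53, T2:56, D17:62}
add T1 (priority 17) → {T1:17, B13:53, T2:56, D17:62}
add R28 (priority 85) → {T1:17, B13:53, T2:56, D17:62, R28:85}
add T8 (priority 34) → {T1:17, T8:34, B13:53, T2:56, D17:62, R28:85}
update D17 to priority 11 → {D17:11, T1:17, T8:34, B13:53, T2:56, R28:85}
update R28 to priority 49 → {D17:11, T1:17, T8:34, R28:49, B13:53, T2:56}
add C15 (priority 84) → {D17:11, T1:17, T8:34, R28:49, B13:53, T2:56, C15:84}
dispatch next → D17; now {T1:17, T8:34, R28:49, B13:53, T2:56, C15:84}
dispatch next → T1; now {T8:34, R28:49, B13:53, T2:56, C15:84}
add B26 (priority 33) → {B26:33, T8:34, R28:49, B13:53, T2:56, C15:84}
update T8 to priority 75 → {B26:33, R28:49, B13:53, T2:56, T8:75, C15:84}
update C15 to priority 29 → {C15:29, B26:33, R28:49, B13:53, T2:56, T8:75}
add E4 (priority 60) → {C15:29, B26:33, R28:49, B13:53, T2:56, E4:60, T8:75}
update C15 to priority 15 → {C15:15, B26:33, R28:49, B13:53, T2:56, E4:60, T8:75}
dispatch next → C15; now {B26:33, R28:49, B13:53, T2:56, E4:60, T8:75}
dispatch next → B26; now {R28:49, B13:53, T2:56, E4:60, T8:75}
update R28 to priority 19 → {R28:19, B13:53, T2:56, E4:60, T8:75}
dispatch next → R28; now {B13:53, T2:56, E4:60, T8:75}
dispatch next → B13; now {T2:56, E4:60, T8:75}
dispatch next → T2; now {E4:60, T8:75}
dispatch next → E4; now {T8:75}
dispatch next → T8; now {}

D17 → T1 → C15 → B26 → R28 → B13 → T2 → E4 → T8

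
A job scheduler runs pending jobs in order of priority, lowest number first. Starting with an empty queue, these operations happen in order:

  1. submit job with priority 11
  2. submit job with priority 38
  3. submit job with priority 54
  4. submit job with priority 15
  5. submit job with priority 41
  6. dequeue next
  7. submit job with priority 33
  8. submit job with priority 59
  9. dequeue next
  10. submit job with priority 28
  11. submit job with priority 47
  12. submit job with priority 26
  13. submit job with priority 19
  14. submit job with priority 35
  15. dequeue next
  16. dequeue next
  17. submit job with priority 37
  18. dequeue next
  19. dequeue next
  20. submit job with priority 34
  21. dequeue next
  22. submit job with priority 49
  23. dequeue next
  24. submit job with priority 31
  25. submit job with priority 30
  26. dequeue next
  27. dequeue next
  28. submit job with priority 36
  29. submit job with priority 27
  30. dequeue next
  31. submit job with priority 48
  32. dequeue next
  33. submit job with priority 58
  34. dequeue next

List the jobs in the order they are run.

11 → 15 → 19 → 26 → 28 → 33 → 34 → 35 → 30 → 31 → 27 → 36 → 37

insert 11 → {11}
insert 38 → {11, 38}
insert 54 → {11, 38, 54}
insert 15 → {11, 15, 38, 54}
insert 41 → {11, 15, 38, 41, 54}
dequeue next → 11; now {15, 38, 41, 54}
insert 33 → {15, 33, 38, 41, 54}
insert 59 → {15, 33, 38, 41, 54, 59}
dequeue next → 15; now {33, 38, 41, 54, 59}
insert 28 → {28, 33, 38, 41, 54, 59}
insert 47 → {28, 33, 38, 41, 47, 54, 59}
insert 26 → {26, 28, 33, 38, 41, 47, 54, 59}
insert 19 → {19, 26, 28, 33, 38, 41, 47, 54, 59}
insert 35 → {19, 26, 28, 33, 35, 38, 41, 47, 54, 59}
dequeue next → 19; now {26, 28, 33, 35, 38, 41, 47, 54, 59}
dequeue next → 26; now {28, 33, 35, 38, 41, 47, 54, 59}
insert 37 → {28, 33, 35, 37, 38, 41, 47, 54, 59}
dequeue next → 28; now {33, 35, 37, 38, 41, 47, 54, 59}
dequeue next → 33; now {35, 37, 38, 41, 47, 54, 59}
insert 34 → {34, 35, 37, 38, 41, 47, 54, 59}
dequeue next → 34; now {35, 37, 38, 41, 47, 54, 59}
insert 49 → {35, 37, 38, 41, 47, 49, 54, 59}
dequeue next → 35; now {37, 38, 41, 47, 49, 54, 59}
insert 31 → {31, 37, 38, 41, 47, 49, 54, 59}
insert 30 → {30, 31, 37, 38, 41, 47, 49, 54, 59}
dequeue next → 30; now {31, 37, 38, 41, 47, 49, 54, 59}
dequeue next → 31; now {37, 38, 41, 47, 49, 54, 59}
insert 36 → {36, 37, 38, 41, 47, 49, 54, 59}
insert 27 → {27, 36, 37, 38, 41, 47, 49, 54, 59}
dequeue next → 27; now {36, 37, 38, 41, 47, 49, 54, 59}
insert 48 → {36, 37, 38, 41, 47, 48, 49, 54, 59}
dequeue next → 36; now {37, 38, 41, 47, 48, 49, 54, 59}
insert 58 → {37, 38, 41, 47, 48, 49, 54, 58, 59}
dequeue next → 37; now {38, 41, 47, 48, 49, 54, 58, 59}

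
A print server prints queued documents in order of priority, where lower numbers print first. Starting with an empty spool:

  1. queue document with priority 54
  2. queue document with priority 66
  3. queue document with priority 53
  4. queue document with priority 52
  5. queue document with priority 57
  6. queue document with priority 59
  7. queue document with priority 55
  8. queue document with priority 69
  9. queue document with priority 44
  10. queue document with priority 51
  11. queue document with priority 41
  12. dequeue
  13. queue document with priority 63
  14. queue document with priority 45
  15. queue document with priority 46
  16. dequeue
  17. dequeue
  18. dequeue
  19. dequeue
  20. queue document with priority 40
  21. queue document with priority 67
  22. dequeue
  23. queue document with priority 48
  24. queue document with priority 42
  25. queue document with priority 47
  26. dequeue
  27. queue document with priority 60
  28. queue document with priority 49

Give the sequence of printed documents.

insert 54 → {54}
insert 66 → {54, 66}
insert 53 → {53, 54, 66}
insert 52 → {52, 53, 54, 66}
insert 57 → {52, 53, 54, 57, 66}
insert 59 → {52, 53, 54, 57, 59, 66}
insert 55 → {52, 53, 54, 55, 57, 59, 66}
insert 69 → {52, 53, 54, 55, 57, 59, 66, 69}
insert 44 → {44, 52, 53, 54, 55, 57, 59, 66, 69}
insert 51 → {44, 51, 52, 53, 54, 55, 57, 59, 66, 69}
insert 41 → {41, 44, 51, 52, 53, 54, 55, 57, 59, 66, 69}
dequeue → 41; now {44, 51, 52, 53, 54, 55, 57, 59, 66, 69}
insert 63 → {44, 51, 52, 53, 54, 55, 57, 59, 63, 66, 69}
insert 45 → {44, 45, 51, 52, 53, 54, 55, 57, 59, 63, 66, 69}
insert 46 → {44, 45, 46, 51, 52, 53, 54, 55, 57, 59, 63, 66, 69}
dequeue → 44; now {45, 46, 51, 52, 53, 54, 55, 57, 59, 63, 66, 69}
dequeue → 45; now {46, 51, 52, 53, 54, 55, 57, 59, 63, 66, 69}
dequeue → 46; now {51, 52, 53, 54, 55, 57, 59, 63, 66, 69}
dequeue → 51; now {52, 53, 54, 55, 57, 59, 63, 66, 69}
insert 40 → {40, 52, 53, 54, 55, 57, 59, 63, 66, 69}
insert 67 → {40, 52, 53, 54, 55, 57, 59, 63, 66, 67, 69}
dequeue → 40; now {52, 53, 54, 55, 57, 59, 63, 66, 67, 69}
insert 48 → {48, 52, 53, 54, 55, 57, 59, 63, 66, 67, 69}
insert 42 → {42, 48, 52, 53, 54, 55, 57, 59, 63, 66, 67, 69}
insert 47 → {42, 47, 48, 52, 53, 54, 55, 57, 59, 63, 66, 67, 69}
dequeue → 42; now {47, 48, 52, 53, 54, 55, 57, 59, 63, 66, 67, 69}
insert 60 → {47, 48, 52, 53, 54, 55, 57, 59, 60, 63, 66, 67, 69}
insert 49 → {47, 48, 49, 52, 53, 54, 55, 57, 59, 60, 63, 66, 67, 69}

41, 44, 45, 46, 51, 40, 42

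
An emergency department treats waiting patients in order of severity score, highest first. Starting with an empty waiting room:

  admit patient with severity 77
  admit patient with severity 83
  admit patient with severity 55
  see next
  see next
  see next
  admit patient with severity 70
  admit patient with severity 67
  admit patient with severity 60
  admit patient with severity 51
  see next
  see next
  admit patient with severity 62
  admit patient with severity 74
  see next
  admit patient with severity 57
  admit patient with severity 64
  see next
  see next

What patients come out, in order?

83 → 77 → 55 → 70 → 67 → 74 → 64 → 62

insert 77 → {77}
insert 83 → {83, 77}
insert 55 → {83, 77, 55}
see next → 83; now {77, 55}
see next → 77; now {55}
see next → 55; now {}
insert 70 → {70}
insert 67 → {70, 67}
insert 60 → {70, 67, 60}
insert 51 → {70, 67, 60, 51}
see next → 70; now {67, 60, 51}
see next → 67; now {60, 51}
insert 62 → {62, 60, 51}
insert 74 → {74, 62, 60, 51}
see next → 74; now {62, 60, 51}
insert 57 → {62, 60, 57, 51}
insert 64 → {64, 62, 60, 57, 51}
see next → 64; now {62, 60, 57, 51}
see next → 62; now {60, 57, 51}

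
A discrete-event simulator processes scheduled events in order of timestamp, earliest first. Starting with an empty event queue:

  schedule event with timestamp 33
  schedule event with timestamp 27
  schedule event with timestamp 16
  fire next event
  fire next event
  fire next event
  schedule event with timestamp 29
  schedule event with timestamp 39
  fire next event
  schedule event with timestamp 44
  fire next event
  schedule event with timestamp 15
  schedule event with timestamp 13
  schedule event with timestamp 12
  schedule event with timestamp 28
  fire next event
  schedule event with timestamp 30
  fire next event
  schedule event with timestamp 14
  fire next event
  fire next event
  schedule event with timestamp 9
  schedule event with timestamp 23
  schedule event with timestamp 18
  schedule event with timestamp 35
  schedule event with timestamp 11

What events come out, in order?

16, 27, 33, 29, 39, 12, 13, 14, 15

insert 33 → {33}
insert 27 → {27, 33}
insert 16 → {16, 27, 33}
fire next event → 16; now {27, 33}
fire next event → 27; now {33}
fire next event → 33; now {}
insert 29 → {29}
insert 39 → {29, 39}
fire next event → 29; now {39}
insert 44 → {39, 44}
fire next event → 39; now {44}
insert 15 → {15, 44}
insert 13 → {13, 15, 44}
insert 12 → {12, 13, 15, 44}
insert 28 → {12, 13, 15, 28, 44}
fire next event → 12; now {13, 15, 28, 44}
insert 30 → {13, 15, 28, 30, 44}
fire next event → 13; now {15, 28, 30, 44}
insert 14 → {14, 15, 28, 30, 44}
fire next event → 14; now {15, 28, 30, 44}
fire next event → 15; now {28, 30, 44}
insert 9 → {9, 28, 30, 44}
insert 23 → {9, 23, 28, 30, 44}
insert 18 → {9, 18, 23, 28, 30, 44}
insert 35 → {9, 18, 23, 28, 30, 35, 44}
insert 11 → {9, 11, 18, 23, 28, 30, 35, 44}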